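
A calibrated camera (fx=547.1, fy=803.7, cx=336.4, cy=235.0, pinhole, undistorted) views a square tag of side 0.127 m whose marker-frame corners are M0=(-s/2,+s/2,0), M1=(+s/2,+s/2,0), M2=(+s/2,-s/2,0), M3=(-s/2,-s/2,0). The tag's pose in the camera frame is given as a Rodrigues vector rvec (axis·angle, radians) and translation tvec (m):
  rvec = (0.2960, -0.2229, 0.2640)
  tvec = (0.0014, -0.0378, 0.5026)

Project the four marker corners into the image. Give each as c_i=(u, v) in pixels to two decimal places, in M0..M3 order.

c0=(253.03, 245.64) c1=(380.29, 287.46) c2=(422.89, 103.41) c3=(289.71, 46.07)

Intrinsics K: fx=547.1, fy=803.7, cx=336.4, cy=235.0
Marker side s = 0.127 m; corners in marker frame (Z=0):
  M0 = (-0.0635, +0.0635, 0)
  M1 = (+0.0635, +0.0635, 0)
  M2 = (+0.0635, -0.0635, 0)
  M3 = (-0.0635, -0.0635, 0)
rvec = (0.2960, -0.2229, 0.2640), |rvec| = θ = 0.45497 rad = 26.068°
Rodrigues: sinθ=0.43943, 1−cosθ=0.10173; R = I + sinθ·[k]× + (1−cosθ)·[k]×²:
    [+0.94133 -0.28741 -0.17689]
    [+0.22256 +0.92269 -0.31481]
    [+0.25369 +0.25697 +0.93253]
t = (0.0014, -0.0378, 0.5026) m
M0: Pc = R·M0+t = (-0.07663, +0.00666, +0.50281); u = 547.1·(-0.07663)/0.50281 + 336.4 = 253.0251, v = 803.7·(+0.00666)/0.50281 + 235.0 = 245.6427
M1: Pc = R·M1+t = (+0.04292, +0.03492, +0.53503); u = 547.1·(+0.04292)/0.53503 + 336.4 = 380.2926, v = 803.7·(+0.03492)/0.53503 + 235.0 = 287.4610
M2: Pc = R·M2+t = (+0.07943, -0.08226, +0.50239); u = 547.1·(+0.07943)/0.50239 + 336.4 = 422.8933, v = 803.7·(-0.08226)/0.50239 + 235.0 = 103.4075
M3: Pc = R·M3+t = (-0.04012, -0.11052, +0.47017); u = 547.1·(-0.04012)/0.47017 + 336.4 = 289.7110, v = 803.7·(-0.11052)/0.47017 + 235.0 = 46.0741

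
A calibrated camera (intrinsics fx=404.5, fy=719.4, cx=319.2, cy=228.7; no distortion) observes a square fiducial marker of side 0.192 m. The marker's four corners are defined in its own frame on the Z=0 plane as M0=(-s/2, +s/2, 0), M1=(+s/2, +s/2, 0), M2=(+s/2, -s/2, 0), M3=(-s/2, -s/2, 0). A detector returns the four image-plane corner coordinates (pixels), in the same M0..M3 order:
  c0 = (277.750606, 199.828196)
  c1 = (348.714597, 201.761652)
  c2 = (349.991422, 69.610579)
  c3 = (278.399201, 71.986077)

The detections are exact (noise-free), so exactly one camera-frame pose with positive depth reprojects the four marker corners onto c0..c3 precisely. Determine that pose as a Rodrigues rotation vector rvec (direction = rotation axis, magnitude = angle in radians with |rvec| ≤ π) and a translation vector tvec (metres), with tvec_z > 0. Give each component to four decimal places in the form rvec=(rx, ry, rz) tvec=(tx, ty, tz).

Intrinsics K: fx=404.5, fy=719.4, cx=319.2, cy=228.7
Marker side s = 0.192 m; corners in marker frame (Z=0):
  M0 = (-0.0960, +0.0960, 0)
  M1 = (+0.0960, +0.0960, 0)
  M2 = (+0.0960, -0.0960, 0)
  M3 = (-0.0960, -0.0960, 0)
Detected image corners:
  c0 = (277.750606, 199.828196) px
  c1 = (348.714597, 201.761652) px
  c2 = (349.991422, 69.610579) px
  c3 = (278.399201, 71.986077) px
Planar DLT: solve 8×8 A·h = b for H (H[2,2]=1):
  H  [+317.09730 +8.68289 +313.12154]
  H  [-24.53793 +682.79697 +136.07035]
  H  [-0.17256 +0.04357 +1.00000]
B = K⁻¹H; ‖b₁‖=0.936371, ‖b₂‖=0.936371; λ = 2/(‖b₁‖+‖b₂‖) = 1.067952, sign → tz>0 ⇒ λ=+1.067952
r₁ = λ·B[:,0] = (+0.98262,+0.02216,-0.18429); r₂ = λ·B[:,1] = (-0.01380,+0.99882,+0.04654)
r₃ = r₁×r₂ = (+0.18511,-0.04318,+0.98177); SVD([r₁ r₂ r₃]) → R = UVᵀ:
  R  [+0.98262 -0.01380 +0.18511]
  R  [+0.02216 +0.99882 -0.04318]
  R  [-0.18429 +0.04654 +0.98177]
t = (-0.01605, -0.13751, +1.06795) m
tr R = 2.963213; θ = arccos((tr R − 1)/2) = 0.192095 rad = 11.006°
axis k = ((R−Rᵀ)₃₂, (R−Rᵀ)₁₃, (R−Rᵀ)₂₁) / (2 sinθ) = (+0.234970, +0.967430, +0.094172)
rvec = θ·k = (+0.045137, +0.185839, +0.018090)

rvec=(0.0451, 0.1858, 0.0181) tvec=(-0.0160, -0.1375, 1.0680)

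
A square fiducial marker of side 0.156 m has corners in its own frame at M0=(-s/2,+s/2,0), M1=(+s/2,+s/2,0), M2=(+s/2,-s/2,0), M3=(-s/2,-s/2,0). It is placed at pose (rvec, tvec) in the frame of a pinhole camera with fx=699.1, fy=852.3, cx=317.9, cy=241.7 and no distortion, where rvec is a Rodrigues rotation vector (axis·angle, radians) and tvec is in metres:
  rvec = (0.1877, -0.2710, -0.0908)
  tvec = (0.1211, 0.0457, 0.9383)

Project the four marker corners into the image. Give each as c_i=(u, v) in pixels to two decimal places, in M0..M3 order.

c0=(356.27, 361.24) c1=(462.16, 340.71) c2=(459.46, 205.97) c3=(349.86, 221.21)

Intrinsics K: fx=699.1, fy=852.3, cx=317.9, cy=241.7
Marker side s = 0.156 m; corners in marker frame (Z=0):
  M0 = (-0.0780, +0.0780, 0)
  M1 = (+0.0780, +0.0780, 0)
  M2 = (+0.0780, -0.0780, 0)
  M3 = (-0.0780, -0.0780, 0)
rvec = (0.1877, -0.2710, -0.0908), |rvec| = θ = 0.34193 rad = 19.591°
Rodrigues: sinθ=0.33531, 1−cosθ=0.05789; R = I + sinθ·[k]× + (1−cosθ)·[k]×²:
    [+0.95955 +0.06385 -0.27419]
    [-0.11423 +0.97847 -0.17188]
    [+0.25731 +0.19625 +0.94619]
t = (0.1211, 0.0457, 0.9383) m
M0: Pc = R·M0+t = (+0.05124, +0.13093, +0.93354); u = 699.1·(+0.05124)/0.93354 + 317.9 = 356.2688, v = 852.3·(+0.13093)/0.93354 + 241.7 = 361.2370
M1: Pc = R·M1+t = (+0.20093, +0.11311, +0.97368); u = 699.1·(+0.20093)/0.97368 + 317.9 = 462.1646, v = 852.3·(+0.11311)/0.97368 + 241.7 = 340.7108
M2: Pc = R·M2+t = (+0.19096, -0.03953, +0.94306); u = 699.1·(+0.19096)/0.94306 + 317.9 = 459.4635, v = 852.3·(-0.03953)/0.94306 + 241.7 = 205.9739
M3: Pc = R·M3+t = (+0.04127, -0.02171, +0.90292); u = 699.1·(+0.04127)/0.90292 + 317.9 = 349.8571, v = 852.3·(-0.02171)/0.90292 + 241.7 = 221.2061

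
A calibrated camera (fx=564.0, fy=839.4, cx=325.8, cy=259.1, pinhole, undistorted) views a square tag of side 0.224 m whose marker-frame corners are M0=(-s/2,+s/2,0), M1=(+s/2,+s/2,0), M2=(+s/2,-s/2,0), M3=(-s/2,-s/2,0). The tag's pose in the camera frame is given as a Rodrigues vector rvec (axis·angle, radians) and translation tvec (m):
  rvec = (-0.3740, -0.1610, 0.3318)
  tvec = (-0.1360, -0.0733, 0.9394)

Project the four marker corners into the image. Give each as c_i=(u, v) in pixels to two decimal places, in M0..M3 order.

Intrinsics K: fx=564.0, fy=839.4, cx=325.8, cy=259.1
Marker side s = 0.224 m; corners in marker frame (Z=0):
  M0 = (-0.1120, +0.1120, 0)
  M1 = (+0.1120, +0.1120, 0)
  M2 = (+0.1120, -0.1120, 0)
  M3 = (-0.1120, -0.1120, 0)
rvec = (-0.3740, -0.1610, 0.3318), |rvec| = θ = 0.52525 rad = 30.095°
Rodrigues: sinθ=0.50143, 1−cosθ=0.13480; R = I + sinθ·[k]× + (1−cosθ)·[k]×²:
    [+0.93354 -0.28733 -0.21433]
    [+0.34617 +0.87786 +0.33094]
    [+0.09307 -0.38314 +0.91899]
t = (-0.1360, -0.0733, 0.9394) m
M0: Pc = R·M0+t = (-0.27274, -0.01375, +0.88606); u = 564.0·(-0.27274)/0.88606 + 325.8 = 152.1963, v = 839.4·(-0.01375)/0.88606 + 259.1 = 246.0735
M1: Pc = R·M1+t = (-0.06362, +0.06379, +0.90691); u = 564.0·(-0.06362)/0.90691 + 325.8 = 286.2326, v = 839.4·(+0.06379)/0.90691 + 259.1 = 318.1434
M2: Pc = R·M2+t = (+0.00074, -0.13285, +0.99274); u = 564.0·(+0.00074)/0.99274 + 325.8 = 326.2192, v = 839.4·(-0.13285)/0.99274 + 259.1 = 146.7702
M3: Pc = R·M3+t = (-0.20838, -0.21039, +0.97189); u = 564.0·(-0.20838)/0.97189 + 325.8 = 204.8767, v = 839.4·(-0.21039)/0.97189 + 259.1 = 77.3886

c0=(152.20, 246.07) c1=(286.23, 318.14) c2=(326.22, 146.77) c3=(204.88, 77.39)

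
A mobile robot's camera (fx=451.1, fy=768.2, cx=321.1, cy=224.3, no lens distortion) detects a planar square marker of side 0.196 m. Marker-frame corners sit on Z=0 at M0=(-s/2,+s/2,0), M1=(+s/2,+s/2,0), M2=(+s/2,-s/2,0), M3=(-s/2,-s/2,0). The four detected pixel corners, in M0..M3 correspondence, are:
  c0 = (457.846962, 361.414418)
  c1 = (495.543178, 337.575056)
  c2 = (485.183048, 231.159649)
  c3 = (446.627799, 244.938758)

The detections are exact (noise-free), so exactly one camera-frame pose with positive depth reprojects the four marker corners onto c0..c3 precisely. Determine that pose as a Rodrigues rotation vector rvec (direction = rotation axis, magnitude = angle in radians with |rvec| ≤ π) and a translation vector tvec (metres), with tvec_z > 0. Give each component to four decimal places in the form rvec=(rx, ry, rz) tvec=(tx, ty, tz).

rvec=(-0.0708, -0.6577, -0.1450) tvec=(0.4484, 0.1202, 1.3392)

Intrinsics K: fx=451.1, fy=768.2, cx=321.1, cy=224.3
Marker side s = 0.196 m; corners in marker frame (Z=0):
  M0 = (-0.0980, +0.0980, 0)
  M1 = (+0.0980, +0.0980, 0)
  M2 = (+0.0980, -0.0980, 0)
  M3 = (-0.0980, -0.0980, 0)
Detected image corners:
  c0 = (457.846962, 361.414418) px
  c1 = (495.543178, 337.575056) px
  c2 = (485.183048, 231.159649) px
  c3 = (446.627799, 244.938758) px
Planar DLT: solve 8×8 A·h = b for H (H[2,2]=1):
  H  [+410.41834 +48.03115 +472.14826]
  H  [+38.64433 +563.13435 +293.26960]
  H  [+0.45809 -0.01468 +1.00000]
B = K⁻¹H; ‖b₁‖=0.746702, ‖b₂‖=0.746702; λ = 2/(‖b₁‖+‖b₂‖) = 1.339223, sign → tz>0 ⇒ λ=+1.339223
r₁ = λ·B[:,0] = (+0.78176,-0.11175,+0.61348); r₂ = λ·B[:,1] = (+0.15659,+0.98747,-0.01966)
r₃ = r₁×r₂ = (-0.60359,+0.11144,+0.78947); SVD([r₁ r₂ r₃]) → R = UVᵀ:
  R  [+0.78176 +0.15659 -0.60359]
  R  [-0.11175 +0.98747 +0.11144]
  R  [+0.61348 -0.01966 +0.78947]
t = (+0.44843, +0.12024, +1.33922) m
tr R = 2.558697; θ = arccos((tr R − 1)/2) = 0.677171 rad = 38.799°
axis k = ((R−Rᵀ)₃₂, (R−Rᵀ)₁₃, (R−Rᵀ)₂₁) / (2 sinθ) = (-0.104613, -0.971187, -0.214131)
rvec = θ·k = (-0.070841, -0.657660, -0.145004)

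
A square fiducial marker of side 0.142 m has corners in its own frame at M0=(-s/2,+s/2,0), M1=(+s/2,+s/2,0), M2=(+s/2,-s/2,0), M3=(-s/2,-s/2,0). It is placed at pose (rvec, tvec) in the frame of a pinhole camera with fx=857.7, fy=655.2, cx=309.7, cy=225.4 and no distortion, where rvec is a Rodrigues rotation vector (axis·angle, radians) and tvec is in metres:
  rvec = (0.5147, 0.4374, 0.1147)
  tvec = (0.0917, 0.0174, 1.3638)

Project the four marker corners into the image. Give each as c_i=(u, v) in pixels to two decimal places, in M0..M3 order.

c0=(326.45, 254.67) c1=(407.11, 270.32) c2=(412.20, 210.85) c3=(327.12, 196.72)

Intrinsics K: fx=857.7, fy=655.2, cx=309.7, cy=225.4
Marker side s = 0.142 m; corners in marker frame (Z=0):
  M0 = (-0.0710, +0.0710, 0)
  M1 = (+0.0710, +0.0710, 0)
  M2 = (+0.0710, -0.0710, 0)
  M3 = (-0.0710, -0.0710, 0)
rvec = (0.5147, 0.4374, 0.1147), |rvec| = θ = 0.68512 rad = 39.255°
Rodrigues: sinθ=0.63277, 1−cosθ=0.22566; R = I + sinθ·[k]× + (1−cosθ)·[k]×²:
    [+0.90170 +0.00230 +0.43236]
    [+0.21417 +0.86632 -0.45125]
    [-0.37559 +0.49949 +0.78067]
t = (0.0917, 0.0174, 1.3638) m
M0: Pc = R·M0+t = (+0.02784, +0.06370, +1.42593); u = 857.7·(+0.02784)/1.42593 + 309.7 = 326.4472, v = 655.2·(+0.06370)/1.42593 + 225.4 = 254.6708
M1: Pc = R·M1+t = (+0.15588, +0.09411, +1.37260); u = 857.7·(+0.15588)/1.37260 + 309.7 = 407.1076, v = 655.2·(+0.09411)/1.37260 + 225.4 = 270.3249
M2: Pc = R·M2+t = (+0.15556, -0.02890, +1.30167); u = 857.7·(+0.15556)/1.30167 + 309.7 = 412.2006, v = 655.2·(-0.02890)/1.30167 + 225.4 = 210.8516
M3: Pc = R·M3+t = (+0.02752, -0.05931, +1.35500); u = 857.7·(+0.02752)/1.35500 + 309.7 = 327.1175, v = 655.2·(-0.05931)/1.35500 + 225.4 = 196.7191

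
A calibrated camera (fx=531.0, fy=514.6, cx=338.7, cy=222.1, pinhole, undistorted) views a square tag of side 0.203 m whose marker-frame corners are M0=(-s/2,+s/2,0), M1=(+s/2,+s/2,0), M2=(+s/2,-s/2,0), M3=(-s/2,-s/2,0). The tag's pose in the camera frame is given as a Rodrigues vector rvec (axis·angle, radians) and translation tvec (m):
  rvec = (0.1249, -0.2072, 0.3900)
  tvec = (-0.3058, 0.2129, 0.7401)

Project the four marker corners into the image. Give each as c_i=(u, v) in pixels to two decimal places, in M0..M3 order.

Intrinsics K: fx=531.0, fy=514.6, cx=338.7, cy=222.1
Marker side s = 0.203 m; corners in marker frame (Z=0):
  M0 = (-0.1015, +0.1015, 0)
  M1 = (+0.1015, +0.1015, 0)
  M2 = (+0.1015, -0.1015, 0)
  M3 = (-0.1015, -0.1015, 0)
rvec = (0.1249, -0.2072, 0.3900), |rvec| = θ = 0.45895 rad = 26.296°
Rodrigues: sinθ=0.44300, 1−cosθ=0.10348; R = I + sinθ·[k]× + (1−cosθ)·[k]×²:
    [+0.90418 -0.38917 -0.17607]
    [+0.36374 +0.91761 -0.16026]
    [+0.22393 +0.08086 +0.97124]
t = (-0.3058, 0.2129, 0.7401) m
M0: Pc = R·M0+t = (-0.43708, +0.26912, +0.72558); u = 531.0·(-0.43708)/0.72558 + 338.7 = 18.8353, v = 514.6·(+0.26912)/0.72558 + 222.1 = 412.9660
M1: Pc = R·M1+t = (-0.25353, +0.34296, +0.77104); u = 531.0·(-0.25353)/0.77104 + 338.7 = 164.1011, v = 514.6·(+0.34296)/0.77104 + 222.1 = 450.9940
M2: Pc = R·M2+t = (-0.17452, +0.15668, +0.75462); u = 531.0·(-0.17452)/0.75462 + 338.7 = 215.8931, v = 514.6·(+0.15668)/0.75462 + 222.1 = 328.9462
M3: Pc = R·M3+t = (-0.35807, +0.08284, +0.70916); u = 531.0·(-0.35807)/0.70916 + 338.7 = 70.5849, v = 514.6·(+0.08284)/0.70916 + 222.1 = 282.2145

c0=(18.84, 412.97) c1=(164.10, 450.99) c2=(215.89, 328.95) c3=(70.58, 282.21)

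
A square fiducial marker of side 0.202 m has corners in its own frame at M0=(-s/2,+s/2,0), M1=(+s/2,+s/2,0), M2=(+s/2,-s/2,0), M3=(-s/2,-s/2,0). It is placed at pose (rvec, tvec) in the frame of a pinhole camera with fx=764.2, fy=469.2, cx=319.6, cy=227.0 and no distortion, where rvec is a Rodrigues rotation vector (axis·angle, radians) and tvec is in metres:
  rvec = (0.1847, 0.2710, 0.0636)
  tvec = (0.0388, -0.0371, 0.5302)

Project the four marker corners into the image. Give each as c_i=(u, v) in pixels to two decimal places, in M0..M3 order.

c0=(237.13, 270.35) c1=(512.62, 290.51) c2=(539.87, 103.70) c3=(242.05, 100.38)

Intrinsics K: fx=764.2, fy=469.2, cx=319.6, cy=227.0
Marker side s = 0.202 m; corners in marker frame (Z=0):
  M0 = (-0.1010, +0.1010, 0)
  M1 = (+0.1010, +0.1010, 0)
  M2 = (+0.1010, -0.1010, 0)
  M3 = (-0.1010, -0.1010, 0)
rvec = (0.1847, 0.2710, 0.0636), |rvec| = θ = 0.33407 rad = 19.141°
Rodrigues: sinθ=0.32789, 1−cosθ=0.05528; R = I + sinθ·[k]× + (1−cosθ)·[k]×²:
    [+0.96162 -0.03763 +0.27181]
    [+0.08722 +0.98110 -0.17275]
    [-0.26017 +0.18982 +0.94672]
t = (0.0388, -0.0371, 0.5302) m
M0: Pc = R·M0+t = (-0.06212, +0.05318, +0.57565); u = 764.2·(-0.06212)/0.57565 + 319.6 = 237.1280, v = 469.2·(+0.05318)/0.57565 + 227.0 = 270.3474
M1: Pc = R·M1+t = (+0.13212, +0.07080, +0.52309); u = 764.2·(+0.13212)/0.52309 + 319.6 = 512.6207, v = 469.2·(+0.07080)/0.52309 + 227.0 = 290.5053
M2: Pc = R·M2+t = (+0.13972, -0.12738, +0.48475); u = 764.2·(+0.13972)/0.48475 + 319.6 = 539.8716, v = 469.2·(-0.12738)/0.48475 + 227.0 = 103.7047
M3: Pc = R·M3+t = (-0.05452, -0.14500, +0.53731); u = 764.2·(-0.05452)/0.53731 + 319.6 = 242.0532, v = 469.2·(-0.14500)/0.53731 + 227.0 = 100.3793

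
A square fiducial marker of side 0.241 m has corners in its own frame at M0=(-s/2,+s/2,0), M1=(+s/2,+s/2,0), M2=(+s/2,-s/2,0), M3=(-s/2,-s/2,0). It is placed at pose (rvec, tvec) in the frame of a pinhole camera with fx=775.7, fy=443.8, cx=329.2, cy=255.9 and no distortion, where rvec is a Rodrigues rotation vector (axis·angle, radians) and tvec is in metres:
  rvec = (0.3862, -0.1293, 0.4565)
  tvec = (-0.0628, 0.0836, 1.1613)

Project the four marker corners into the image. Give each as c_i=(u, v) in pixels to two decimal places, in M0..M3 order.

Intrinsics K: fx=775.7, fy=443.8, cx=329.2, cy=255.9
Marker side s = 0.241 m; corners in marker frame (Z=0):
  M0 = (-0.1205, +0.1205, 0)
  M1 = (+0.1205, +0.1205, 0)
  M2 = (+0.1205, -0.1205, 0)
  M3 = (-0.1205, -0.1205, 0)
rvec = (0.3862, -0.1293, 0.4565), |rvec| = θ = 0.61177 rad = 35.052°
Rodrigues: sinθ=0.57432, 1−cosθ=0.18137; R = I + sinθ·[k]× + (1−cosθ)·[k]×²:
    [+0.89091 -0.45275 -0.03595]
    [+0.40435 +0.82674 -0.39116]
    [+0.20682 +0.33395 +0.91962]
t = (-0.0628, 0.0836, 1.1613) m
M0: Pc = R·M0+t = (-0.22471, +0.13450, +1.17662); u = 775.7·(-0.22471)/1.17662 + 329.2 = 181.0564, v = 443.8·(+0.13450)/1.17662 + 255.9 = 306.6298
M1: Pc = R·M1+t = (-0.01000, +0.23195, +1.22646); u = 775.7·(-0.01000)/1.22646 + 329.2 = 322.8742, v = 443.8·(+0.23195)/1.22646 + 255.9 = 339.8306
M2: Pc = R·M2+t = (+0.09911, +0.03270, +1.14598); u = 775.7·(+0.09911)/1.14598 + 329.2 = 396.2873, v = 443.8·(+0.03270)/1.14598 + 255.9 = 268.5648
M3: Pc = R·M3+t = (-0.11560, -0.06475, +1.09614); u = 775.7·(-0.11560)/1.09614 + 329.2 = 247.3949, v = 443.8·(-0.06475)/1.09614 + 255.9 = 229.6858

c0=(181.06, 306.63) c1=(322.87, 339.83) c2=(396.29, 268.56) c3=(247.39, 229.69)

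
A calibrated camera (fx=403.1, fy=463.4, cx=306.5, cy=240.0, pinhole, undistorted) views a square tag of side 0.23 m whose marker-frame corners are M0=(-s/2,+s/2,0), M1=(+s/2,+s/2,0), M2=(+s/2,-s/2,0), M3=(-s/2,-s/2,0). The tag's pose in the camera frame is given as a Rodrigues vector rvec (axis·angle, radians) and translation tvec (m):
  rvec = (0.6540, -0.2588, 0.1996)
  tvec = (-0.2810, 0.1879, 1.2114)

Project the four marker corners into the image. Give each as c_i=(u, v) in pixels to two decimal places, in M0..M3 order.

Intrinsics K: fx=403.1, fy=463.4, cx=306.5, cy=240.0
Marker side s = 0.23 m; corners in marker frame (Z=0):
  M0 = (-0.1150, +0.1150, 0)
  M1 = (+0.1150, +0.1150, 0)
  M2 = (+0.1150, -0.1150, 0)
  M3 = (-0.1150, -0.1150, 0)
rvec = (0.6540, -0.2588, 0.1996), |rvec| = θ = 0.73112 rad = 41.890°
Rodrigues: sinθ=0.66770, 1−cosθ=0.25557; R = I + sinθ·[k]× + (1−cosθ)·[k]×²:
    [+0.94893 -0.26321 -0.17394]
    [+0.10136 +0.77645 -0.62197]
    [+0.29877 +0.57258 +0.76348]
t = (-0.2810, 0.1879, 1.2114) m
M0: Pc = R·M0+t = (-0.42040, +0.26554, +1.24289); u = 403.1·(-0.42040)/1.24289 + 306.5 = 170.1549, v = 463.4·(+0.26554)/1.24289 + 240.0 = 339.0025
M1: Pc = R·M1+t = (-0.20214, +0.28885, +1.31160); u = 403.1·(-0.20214)/1.31160 + 306.5 = 244.3748, v = 463.4·(+0.28885)/1.31160 + 240.0 = 342.0525
M2: Pc = R·M2+t = (-0.14160, +0.11026, +1.17991); u = 403.1·(-0.14160)/1.17991 + 306.5 = 258.1230, v = 463.4·(+0.11026)/1.17991 + 240.0 = 283.3055
M3: Pc = R·M3+t = (-0.35986, +0.08695, +1.11120); u = 403.1·(-0.35986)/1.11120 + 306.5 = 175.9573, v = 463.4·(+0.08695)/1.11120 + 240.0 = 276.2612

c0=(170.15, 339.00) c1=(244.37, 342.05) c2=(258.12, 283.31) c3=(175.96, 276.26)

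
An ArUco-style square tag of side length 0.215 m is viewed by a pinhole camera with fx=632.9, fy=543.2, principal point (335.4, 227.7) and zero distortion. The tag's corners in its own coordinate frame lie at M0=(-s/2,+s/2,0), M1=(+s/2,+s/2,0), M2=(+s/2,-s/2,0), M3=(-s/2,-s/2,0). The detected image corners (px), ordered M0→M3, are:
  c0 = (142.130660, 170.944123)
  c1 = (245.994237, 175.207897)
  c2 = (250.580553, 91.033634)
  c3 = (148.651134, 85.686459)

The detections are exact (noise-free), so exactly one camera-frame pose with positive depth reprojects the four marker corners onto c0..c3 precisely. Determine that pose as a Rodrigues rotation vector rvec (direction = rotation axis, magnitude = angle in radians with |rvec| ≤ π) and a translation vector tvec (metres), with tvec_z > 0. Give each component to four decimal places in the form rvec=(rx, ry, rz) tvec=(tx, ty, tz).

Intrinsics K: fx=632.9, fy=543.2, cx=335.4, cy=227.7
Marker side s = 0.215 m; corners in marker frame (Z=0):
  M0 = (-0.1075, +0.1075, 0)
  M1 = (+0.1075, +0.1075, 0)
  M2 = (+0.1075, -0.1075, 0)
  M3 = (-0.1075, -0.1075, 0)
Detected image corners:
  c0 = (142.130660, 170.944123) px
  c1 = (245.994237, 175.207897) px
  c2 = (250.580553, 91.033634) px
  c3 = (148.651134, 85.686459) px
Planar DLT: solve 8×8 A·h = b for H (H[2,2]=1):
  H  [+491.19363 -42.32552 +197.21953]
  H  [+30.77172 +383.03510 +130.35231]
  H  [+0.06424 -0.08396 +1.00000]
B = K⁻¹H; ‖b₁‖=0.745422, ‖b₂‖=0.745422; λ = 2/(‖b₁‖+‖b₂‖) = 1.341521, sign → tz>0 ⇒ λ=+1.341521
r₁ = λ·B[:,0] = (+0.99548,+0.03987,+0.08619); r₂ = λ·B[:,1] = (-0.03002,+0.99318,-0.11264)
r₃ = r₁×r₂ = (-0.09009,+0.10954,+0.98989); SVD([r₁ r₂ r₃]) → R = UVᵀ:
  R  [+0.99548 -0.03002 -0.09009]
  R  [+0.03987 +0.99318 +0.10954]
  R  [+0.08619 -0.11264 +0.98989]
t = (-0.29289, -0.24042, +1.34152) m
tr R = 2.978555; θ = arccos((tr R − 1)/2) = 0.146571 rad = 8.398°
axis k = ((R−Rᵀ)₃₂, (R−Rᵀ)₁₃, (R−Rᵀ)₂₁) / (2 sinθ) = (-0.760626, -0.603483, +0.239282)
rvec = θ·k = (-0.111486, -0.088453, +0.035072)

rvec=(-0.1115, -0.0885, 0.0351) tvec=(-0.2929, -0.2404, 1.3415)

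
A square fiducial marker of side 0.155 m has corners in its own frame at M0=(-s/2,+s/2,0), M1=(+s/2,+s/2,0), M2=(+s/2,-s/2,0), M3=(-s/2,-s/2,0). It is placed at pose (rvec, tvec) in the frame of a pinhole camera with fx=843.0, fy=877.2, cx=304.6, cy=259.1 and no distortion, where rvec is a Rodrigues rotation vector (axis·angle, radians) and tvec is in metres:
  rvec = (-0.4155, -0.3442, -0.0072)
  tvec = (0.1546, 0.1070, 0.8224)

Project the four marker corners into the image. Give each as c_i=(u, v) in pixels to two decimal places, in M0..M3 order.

Intrinsics K: fx=843.0, fy=877.2, cx=304.6, cy=259.1
Marker side s = 0.155 m; corners in marker frame (Z=0):
  M0 = (-0.0775, +0.0775, 0)
  M1 = (+0.0775, +0.0775, 0)
  M2 = (+0.0775, -0.0775, 0)
  M3 = (-0.0775, -0.0775, 0)
rvec = (-0.4155, -0.3442, -0.0072), |rvec| = θ = 0.53960 rad = 30.917°
Rodrigues: sinθ=0.51379, 1−cosθ=0.14208; R = I + sinθ·[k]× + (1−cosθ)·[k]×²:
    [+0.94216 +0.07664 -0.32628]
    [+0.06293 +0.91573 +0.39684]
    [+0.32920 -0.39442 +0.85794]
t = (0.1546, 0.1070, 0.8224) m
M0: Pc = R·M0+t = (+0.08752, +0.17309, +0.76632); u = 843.0·(+0.08752)/0.76632 + 304.6 = 400.8802, v = 877.2·(+0.17309)/0.76632 + 259.1 = 457.2366
M1: Pc = R·M1+t = (+0.23356, +0.18285, +0.81735); u = 843.0·(+0.23356)/0.81735 + 304.6 = 545.4883, v = 877.2·(+0.18285)/0.81735 + 259.1 = 455.3363
M2: Pc = R·M2+t = (+0.22168, +0.04091, +0.87848); u = 843.0·(+0.22168)/0.87848 + 304.6 = 517.3243, v = 877.2·(+0.04091)/0.87848 + 259.1 = 299.9488
M3: Pc = R·M3+t = (+0.07564, +0.03115, +0.82745); u = 843.0·(+0.07564)/0.82745 + 304.6 = 381.6636, v = 877.2·(+0.03115)/0.82745 + 259.1 = 292.1266

c0=(400.88, 457.24) c1=(545.49, 455.34) c2=(517.32, 299.95) c3=(381.66, 292.13)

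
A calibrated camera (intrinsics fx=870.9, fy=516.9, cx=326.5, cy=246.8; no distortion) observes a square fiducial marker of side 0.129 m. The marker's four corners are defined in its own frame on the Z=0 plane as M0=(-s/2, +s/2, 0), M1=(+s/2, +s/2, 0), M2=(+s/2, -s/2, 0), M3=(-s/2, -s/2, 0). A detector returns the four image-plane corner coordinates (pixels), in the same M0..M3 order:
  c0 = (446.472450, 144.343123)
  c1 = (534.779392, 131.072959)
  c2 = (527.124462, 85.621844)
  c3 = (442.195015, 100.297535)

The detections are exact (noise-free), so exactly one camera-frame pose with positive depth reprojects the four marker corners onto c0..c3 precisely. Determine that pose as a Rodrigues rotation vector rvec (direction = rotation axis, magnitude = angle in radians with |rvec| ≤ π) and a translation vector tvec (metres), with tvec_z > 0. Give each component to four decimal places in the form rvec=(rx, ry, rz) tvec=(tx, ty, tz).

rvec=(-0.3535, 0.4573, -0.0846) tvec=(0.2320, -0.3214, 1.2613)

Intrinsics K: fx=870.9, fy=516.9, cx=326.5, cy=246.8
Marker side s = 0.129 m; corners in marker frame (Z=0):
  M0 = (-0.0645, +0.0645, 0)
  M1 = (+0.0645, +0.0645, 0)
  M2 = (+0.0645, -0.0645, 0)
  M3 = (-0.0645, -0.0645, 0)
Detected image corners:
  c0 = (446.472450, 144.343123) px
  c1 = (534.779392, 131.072959) px
  c2 = (527.124462, 85.621844) px
  c3 = (442.195015, 100.297535) px
Planar DLT: solve 8×8 A·h = b for H (H[2,2]=1):
  H  [+509.93162 -90.32029 +486.66510]
  H  [-146.56295 +314.53575 +115.07957]
  H  [-0.33076 -0.27949 +1.00000]
B = K⁻¹H; ‖b₁‖=0.792845, ‖b₂‖=0.792845; λ = 2/(‖b₁‖+‖b₂‖) = 1.261280, sign → tz>0 ⇒ λ=+1.261280
r₁ = λ·B[:,0] = (+0.89491,-0.15844,-0.41718); r₂ = λ·B[:,1] = (+0.00135,+0.93581,-0.35251)
r₃ = r₁×r₂ = (+0.44625,+0.31490,+0.83767); SVD([r₁ r₂ r₃]) → R = UVᵀ:
  R  [+0.89491 +0.00135 +0.44625]
  R  [-0.15844 +0.93581 +0.31490]
  R  [-0.41718 -0.35251 +0.83767]
t = (+0.23196, -0.32141, +1.26128) m
tr R = 2.668388; θ = arccos((tr R − 1)/2) = 0.584127 rad = 33.468°
axis k = ((R−Rᵀ)₃₂, (R−Rᵀ)₁₃, (R−Rᵀ)₂₁) / (2 sinθ) = (-0.605123, +0.782839, -0.144877)
rvec = θ·k = (-0.353469, +0.457277, -0.084626)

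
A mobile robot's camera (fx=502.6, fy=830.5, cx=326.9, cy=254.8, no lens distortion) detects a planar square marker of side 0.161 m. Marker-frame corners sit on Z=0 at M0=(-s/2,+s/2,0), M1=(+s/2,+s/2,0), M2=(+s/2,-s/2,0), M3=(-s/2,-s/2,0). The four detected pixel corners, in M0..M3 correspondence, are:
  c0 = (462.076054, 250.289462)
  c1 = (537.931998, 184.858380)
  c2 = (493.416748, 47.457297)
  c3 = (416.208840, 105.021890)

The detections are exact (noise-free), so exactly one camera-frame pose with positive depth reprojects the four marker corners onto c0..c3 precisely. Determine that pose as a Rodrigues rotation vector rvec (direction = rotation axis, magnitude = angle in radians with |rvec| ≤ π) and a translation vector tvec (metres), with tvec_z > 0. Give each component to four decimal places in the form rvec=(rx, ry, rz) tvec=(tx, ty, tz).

Intrinsics K: fx=502.6, fy=830.5, cx=326.9, cy=254.8
Marker side s = 0.161 m; corners in marker frame (Z=0):
  M0 = (-0.0805, +0.0805, 0)
  M1 = (+0.0805, +0.0805, 0)
  M2 = (+0.0805, -0.0805, 0)
  M3 = (-0.0805, -0.0805, 0)
Detected image corners:
  c0 = (462.076054, 250.289462) px
  c1 = (537.931998, 184.858380) px
  c2 = (493.416748, 47.457297) px
  c3 = (416.208840, 105.021890) px
Planar DLT: solve 8×8 A·h = b for H (H[2,2]=1):
  H  [+624.81864 +244.72521 +478.23602]
  H  [-335.84127 +866.20267 +145.70464]
  H  [+0.31302 -0.07511 +1.00000]
B = K⁻¹H; ‖b₁‖=1.195460, ‖b₂‖=1.195460; λ = 2/(‖b₁‖+‖b₂‖) = 0.836498, sign → tz>0 ⇒ λ=+0.836498
r₁ = λ·B[:,0] = (+0.86960,-0.41860,+0.26184); r₂ = λ·B[:,1] = (+0.44817,+0.89174,-0.06283)
r₃ = r₁×r₂ = (-0.20719,+0.17199,+0.96306); SVD([r₁ r₂ r₃]) → R = UVᵀ:
  R  [+0.86960 +0.44817 -0.20719]
  R  [-0.41860 +0.89174 +0.17199]
  R  [+0.26184 -0.06283 +0.96306]
t = (+0.25187, -0.10988, +0.83650) m
tr R = 2.724403; θ = arccos((tr R − 1)/2) = 0.531197 rad = 30.435°
axis k = ((R−Rᵀ)₃₂, (R−Rᵀ)₁₃, (R−Rᵀ)₂₁) / (2 sinθ) = (-0.231779, -0.462957, -0.855540)
rvec = θ·k = (-0.123120, -0.245921, -0.454460)

rvec=(-0.1231, -0.2459, -0.4545) tvec=(0.2519, -0.1099, 0.8365)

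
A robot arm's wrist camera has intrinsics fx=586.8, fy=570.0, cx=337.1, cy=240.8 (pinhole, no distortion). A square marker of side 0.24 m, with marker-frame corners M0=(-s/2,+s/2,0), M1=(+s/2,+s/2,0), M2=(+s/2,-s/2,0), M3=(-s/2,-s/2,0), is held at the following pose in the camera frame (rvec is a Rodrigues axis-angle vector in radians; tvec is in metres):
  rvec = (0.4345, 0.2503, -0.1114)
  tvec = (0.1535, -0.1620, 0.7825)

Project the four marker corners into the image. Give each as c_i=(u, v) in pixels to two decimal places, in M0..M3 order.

c0=(375.94, 209.47) c1=(548.76, 197.85) c2=(545.81, 16.43) c3=(351.45, 44.47)

Intrinsics K: fx=586.8, fy=570.0, cx=337.1, cy=240.8
Marker side s = 0.24 m; corners in marker frame (Z=0):
  M0 = (-0.1200, +0.1200, 0)
  M1 = (+0.1200, +0.1200, 0)
  M2 = (+0.1200, -0.1200, 0)
  M3 = (-0.1200, -0.1200, 0)
rvec = (0.4345, 0.2503, -0.1114), |rvec| = θ = 0.51366 rad = 29.431°
Rodrigues: sinθ=0.49137, 1−cosθ=0.12905; R = I + sinθ·[k]× + (1−cosθ)·[k]×²:
    [+0.96329 +0.15976 +0.21576]
    [-0.05337 +0.90159 -0.42928]
    [-0.26311 +0.40201 +0.87702]
t = (0.1535, -0.1620, 0.7825) m
M0: Pc = R·M0+t = (+0.05708, -0.04740, +0.86231); u = 586.8·(+0.05708)/0.86231 + 337.1 = 375.9402, v = 570.0·(-0.04740)/0.86231 + 240.8 = 209.4653
M1: Pc = R·M1+t = (+0.28827, -0.06021, +0.79917); u = 586.8·(+0.28827)/0.79917 + 337.1 = 548.7631, v = 570.0·(-0.06021)/0.79917 + 240.8 = 197.8531
M2: Pc = R·M2+t = (+0.24992, -0.27660, +0.70269); u = 586.8·(+0.24992)/0.70269 + 337.1 = 545.8066, v = 570.0·(-0.27660)/0.70269 + 240.8 = 16.4329
M3: Pc = R·M3+t = (+0.01873, -0.26379, +0.76583); u = 586.8·(+0.01873)/0.76583 + 337.1 = 351.4548, v = 570.0·(-0.26379)/0.76583 + 240.8 = 44.4670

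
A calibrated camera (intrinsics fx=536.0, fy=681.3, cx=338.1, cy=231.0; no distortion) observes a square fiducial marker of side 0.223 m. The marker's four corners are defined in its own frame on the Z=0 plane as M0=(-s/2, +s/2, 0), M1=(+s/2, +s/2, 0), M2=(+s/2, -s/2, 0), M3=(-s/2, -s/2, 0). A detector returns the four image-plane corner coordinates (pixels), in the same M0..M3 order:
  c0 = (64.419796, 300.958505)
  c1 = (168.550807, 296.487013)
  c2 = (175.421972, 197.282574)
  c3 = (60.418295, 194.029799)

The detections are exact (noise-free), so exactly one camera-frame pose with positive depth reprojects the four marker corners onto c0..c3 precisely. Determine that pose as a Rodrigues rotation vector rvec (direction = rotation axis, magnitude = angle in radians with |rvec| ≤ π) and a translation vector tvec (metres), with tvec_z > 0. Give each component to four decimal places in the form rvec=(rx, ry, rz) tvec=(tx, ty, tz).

Intrinsics K: fx=536.0, fy=681.3, cx=338.1, cy=231.0
Marker side s = 0.223 m; corners in marker frame (Z=0):
  M0 = (-0.1115, +0.1115, 0)
  M1 = (+0.1115, +0.1115, 0)
  M2 = (+0.1115, -0.1115, 0)
  M3 = (-0.1115, -0.1115, 0)
Detected image corners:
  c0 = (64.419796, 300.958505) px
  c1 = (168.550807, 296.487013) px
  c2 = (175.421972, 197.282574) px
  c3 = (60.418295, 194.029799) px
Planar DLT: solve 8×8 A·h = b for H (H[2,2]=1):
  H  [+529.81195 +45.31895 +119.23586]
  H  [+80.13029 +572.62111 +249.76035]
  H  [+0.33873 +0.44943 +1.00000]
B = K⁻¹H; ‖b₁‖=0.845603, ‖b₂‖=0.845603; λ = 2/(‖b₁‖+‖b₂‖) = 1.182588, sign → tz>0 ⇒ λ=+1.182588
r₁ = λ·B[:,0] = (+0.91626,+0.00327,+0.40058); r₂ = λ·B[:,1] = (-0.23526,+0.81374,+0.53149)
r₃ = r₁×r₂ = (-0.32423,-0.58122,+0.74636); SVD([r₁ r₂ r₃]) → R = UVᵀ:
  R  [+0.91626 -0.23526 -0.32423]
  R  [+0.00327 +0.81374 -0.58122]
  R  [+0.40058 +0.53149 +0.74636]
t = (-0.48288, +0.03256, +1.18259) m
tr R = 2.476362; θ = arccos((tr R − 1)/2) = 0.740427 rad = 42.423°
axis k = ((R−Rᵀ)₃₂, (R−Rᵀ)₁₃, (R−Rᵀ)₂₁) / (2 sinθ) = (+0.824710, -0.537212, +0.176795)
rvec = θ·k = (+0.610637, -0.397766, +0.130904)

rvec=(0.6106, -0.3978, 0.1309) tvec=(-0.4829, 0.0326, 1.1826)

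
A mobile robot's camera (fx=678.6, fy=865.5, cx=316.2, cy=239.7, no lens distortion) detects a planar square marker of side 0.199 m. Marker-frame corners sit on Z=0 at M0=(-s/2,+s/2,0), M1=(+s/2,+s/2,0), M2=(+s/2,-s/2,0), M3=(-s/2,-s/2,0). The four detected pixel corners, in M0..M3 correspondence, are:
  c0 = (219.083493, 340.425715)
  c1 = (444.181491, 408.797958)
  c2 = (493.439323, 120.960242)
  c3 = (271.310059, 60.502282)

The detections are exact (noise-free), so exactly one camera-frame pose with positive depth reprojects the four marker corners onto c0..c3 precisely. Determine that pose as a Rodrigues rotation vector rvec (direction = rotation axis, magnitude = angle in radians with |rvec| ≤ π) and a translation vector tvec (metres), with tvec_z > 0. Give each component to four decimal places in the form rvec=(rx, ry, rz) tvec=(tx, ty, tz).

Intrinsics K: fx=678.6, fy=865.5, cx=316.2, cy=239.7
Marker side s = 0.199 m; corners in marker frame (Z=0):
  M0 = (-0.0995, +0.0995, 0)
  M1 = (+0.0995, +0.0995, 0)
  M2 = (+0.0995, -0.0995, 0)
  M3 = (-0.0995, -0.0995, 0)
Detected image corners:
  c0 = (219.083493, 340.425715) px
  c1 = (444.181491, 408.797958) px
  c2 = (493.439323, 120.960242) px
  c3 = (271.310059, 60.502282) px
Planar DLT: solve 8×8 A·h = b for H (H[2,2]=1):
  H  [+1081.19148 -288.51860 +355.91804]
  H  [+295.85841 +1404.50350 +230.96765]
  H  [-0.11884 -0.09368 +1.00000]
B = K⁻¹H; ‖b₁‖=1.694868, ‖b₂‖=1.694868; λ = 2/(‖b₁‖+‖b₂‖) = 0.590017, sign → tz>0 ⇒ λ=+0.590017
r₁ = λ·B[:,0] = (+0.97273,+0.22111,-0.07012); r₂ = λ·B[:,1] = (-0.22510,+0.97277,-0.05527)
r₃ = r₁×r₂ = (+0.05599,+0.06955,+0.99601); SVD([r₁ r₂ r₃]) → R = UVᵀ:
  R  [+0.97273 -0.22510 +0.05599]
  R  [+0.22111 +0.97277 +0.06955]
  R  [-0.07012 -0.05527 +0.99601]
t = (+0.03453, -0.00595, +0.59002) m
tr R = 2.941498; θ = arccos((tr R − 1)/2) = 0.242464 rad = 13.892°
axis k = ((R−Rᵀ)₃₂, (R−Rᵀ)₁₃, (R−Rᵀ)₂₁) / (2 sinθ) = (-0.259943, +0.262608, +0.929229)
rvec = θ·k = (-0.063027, +0.063673, +0.225305)

rvec=(-0.0630, 0.0637, 0.2253) tvec=(0.0345, -0.0060, 0.5900)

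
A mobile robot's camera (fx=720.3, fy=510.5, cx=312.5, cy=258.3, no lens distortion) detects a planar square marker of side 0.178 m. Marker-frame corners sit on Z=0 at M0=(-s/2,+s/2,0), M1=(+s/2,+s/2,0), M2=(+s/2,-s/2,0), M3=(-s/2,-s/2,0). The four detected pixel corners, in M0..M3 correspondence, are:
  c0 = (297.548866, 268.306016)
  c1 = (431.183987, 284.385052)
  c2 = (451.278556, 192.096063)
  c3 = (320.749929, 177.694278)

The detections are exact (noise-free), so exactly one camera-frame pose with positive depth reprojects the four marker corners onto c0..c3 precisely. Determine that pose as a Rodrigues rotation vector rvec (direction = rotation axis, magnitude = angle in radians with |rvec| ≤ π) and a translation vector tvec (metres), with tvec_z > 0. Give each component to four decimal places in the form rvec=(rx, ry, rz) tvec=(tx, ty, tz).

rvec=(-0.1462, 0.0639, 0.1714) tvec=(0.0832, -0.0533, 0.9611)

Intrinsics K: fx=720.3, fy=510.5, cx=312.5, cy=258.3
Marker side s = 0.178 m; corners in marker frame (Z=0):
  M0 = (-0.0890, +0.0890, 0)
  M1 = (+0.0890, +0.0890, 0)
  M2 = (+0.0890, -0.0890, 0)
  M3 = (-0.0890, -0.0890, 0)
Detected image corners:
  c0 = (297.548866, 268.306016) px
  c1 = (431.183987, 284.385052) px
  c2 = (451.278556, 192.096063) px
  c3 = (320.749929, 177.694278) px
Planar DLT: solve 8×8 A·h = b for H (H[2,2]=1):
  H  [+712.33180 -176.10223 +374.86654]
  H  [+67.37210 +480.27989 +229.97655]
  H  [-0.07886 -0.14506 +1.00000]
B = K⁻¹H; ‖b₁‖=1.040481, ‖b₂‖=1.040481; λ = 2/(‖b₁‖+‖b₂‖) = 0.961094, sign → tz>0 ⇒ λ=+0.961094
r₁ = λ·B[:,0] = (+0.98335,+0.16519,-0.07579); r₂ = λ·B[:,1] = (-0.17449,+0.97474,-0.13941)
r₃ = r₁×r₂ = (+0.05085,+0.15032,+0.98733); SVD([r₁ r₂ r₃]) → R = UVᵀ:
  R  [+0.98335 -0.17449 +0.05085]
  R  [+0.16519 +0.97474 +0.15032]
  R  [-0.07579 -0.13941 +0.98733]
t = (+0.08322, -0.05332, +0.96109) m
tr R = 2.945414; θ = arccos((tr R − 1)/2) = 0.234170 rad = 13.417°
axis k = ((R−Rᵀ)₃₂, (R−Rᵀ)₁₃, (R−Rᵀ)₂₁) / (2 sinθ) = (-0.624322, +0.272899, +0.731948)
rvec = θ·k = (-0.146198, +0.063905, +0.171401)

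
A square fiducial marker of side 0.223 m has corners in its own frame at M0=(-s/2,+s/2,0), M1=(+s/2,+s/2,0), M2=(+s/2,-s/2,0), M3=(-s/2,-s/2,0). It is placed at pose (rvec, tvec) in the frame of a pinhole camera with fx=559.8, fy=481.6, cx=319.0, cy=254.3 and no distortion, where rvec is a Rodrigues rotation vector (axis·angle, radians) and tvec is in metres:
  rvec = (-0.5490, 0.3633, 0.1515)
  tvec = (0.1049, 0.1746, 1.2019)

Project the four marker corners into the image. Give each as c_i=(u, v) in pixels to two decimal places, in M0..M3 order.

Intrinsics K: fx=559.8, fy=481.6, cx=319.0, cy=254.3
Marker side s = 0.223 m; corners in marker frame (Z=0):
  M0 = (-0.1115, +0.1115, 0)
  M1 = (+0.1115, +0.1115, 0)
  M2 = (+0.1115, -0.1115, 0)
  M3 = (-0.1115, -0.1115, 0)
rvec = (-0.5490, 0.3633, 0.1515), |rvec| = θ = 0.67553 rad = 38.705°
Rodrigues: sinθ=0.62531, 1−cosθ=0.21962; R = I + sinθ·[k]× + (1−cosθ)·[k]×²:
    [+0.92543 -0.23623 +0.29626]
    [+0.04425 +0.84390 +0.53468]
    [-0.37632 -0.48170 +0.79142]
t = (0.1049, 0.1746, 1.2019) m
M0: Pc = R·M0+t = (-0.02463, +0.26376, +1.19015); u = 559.8·(-0.02463)/1.19015 + 319.0 = 307.4173, v = 481.6·(+0.26376)/1.19015 + 254.3 = 361.0322
M1: Pc = R·M1+t = (+0.18175, +0.27363, +1.10623); u = 559.8·(+0.18175)/1.10623 + 319.0 = 410.9713, v = 481.6·(+0.27363)/1.10623 + 254.3 = 373.4246
M2: Pc = R·M2+t = (+0.23443, +0.08544, +1.21365); u = 559.8·(+0.23443)/1.21365 + 319.0 = 427.1294, v = 481.6·(+0.08544)/1.21365 + 254.3 = 288.2039
M3: Pc = R·M3+t = (+0.02805, +0.07557, +1.29757); u = 559.8·(+0.02805)/1.29757 + 319.0 = 331.1030, v = 481.6·(+0.07557)/1.29757 + 254.3 = 282.3489

c0=(307.42, 361.03) c1=(410.97, 373.42) c2=(427.13, 288.20) c3=(331.10, 282.35)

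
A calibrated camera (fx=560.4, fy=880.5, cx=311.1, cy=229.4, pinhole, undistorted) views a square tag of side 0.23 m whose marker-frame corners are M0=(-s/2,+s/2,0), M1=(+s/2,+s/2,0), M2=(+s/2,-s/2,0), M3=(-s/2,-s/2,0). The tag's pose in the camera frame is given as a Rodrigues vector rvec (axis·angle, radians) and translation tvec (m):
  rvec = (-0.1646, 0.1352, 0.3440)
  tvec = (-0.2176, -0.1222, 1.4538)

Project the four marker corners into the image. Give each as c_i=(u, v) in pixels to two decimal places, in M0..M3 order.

Intrinsics K: fx=560.4, fy=880.5, cx=311.1, cy=229.4
Marker side s = 0.23 m; corners in marker frame (Z=0):
  M0 = (-0.1150, +0.1150, 0)
  M1 = (+0.1150, +0.1150, 0)
  M2 = (+0.1150, -0.1150, 0)
  M3 = (-0.1150, -0.1150, 0)
rvec = (-0.1646, 0.1352, 0.3440), |rvec| = θ = 0.40461 rad = 23.182°
Rodrigues: sinθ=0.39366, 1−cosθ=0.08074; R = I + sinθ·[k]× + (1−cosθ)·[k]×²:
    [+0.93262 -0.34567 +0.10361]
    [+0.32371 +0.92827 +0.18308]
    [-0.15947 -0.13721 +0.97762]
t = (-0.2176, -0.1222, 1.4538) m
M0: Pc = R·M0+t = (-0.36460, -0.05268, +1.45636); u = 560.4·(-0.36460)/1.45636 + 311.1 = 170.8027, v = 880.5·(-0.05268)/1.45636 + 229.4 = 197.5527
M1: Pc = R·M1+t = (-0.15010, +0.02178, +1.41968); u = 560.4·(-0.15010)/1.41968 + 311.1 = 251.8499, v = 880.5·(+0.02178)/1.41968 + 229.4 = 242.9072
M2: Pc = R·M2+t = (-0.07060, -0.19172, +1.45124); u = 560.4·(-0.07060)/1.45124 + 311.1 = 283.8387, v = 880.5·(-0.19172)/1.45124 + 229.4 = 113.0767
M3: Pc = R·M3+t = (-0.28510, -0.26618, +1.48792); u = 560.4·(-0.28510)/1.48792 + 311.1 = 203.7219, v = 880.5·(-0.26618)/1.48792 + 229.4 = 71.8845

c0=(170.80, 197.55) c1=(251.85, 242.91) c2=(283.84, 113.08) c3=(203.72, 71.88)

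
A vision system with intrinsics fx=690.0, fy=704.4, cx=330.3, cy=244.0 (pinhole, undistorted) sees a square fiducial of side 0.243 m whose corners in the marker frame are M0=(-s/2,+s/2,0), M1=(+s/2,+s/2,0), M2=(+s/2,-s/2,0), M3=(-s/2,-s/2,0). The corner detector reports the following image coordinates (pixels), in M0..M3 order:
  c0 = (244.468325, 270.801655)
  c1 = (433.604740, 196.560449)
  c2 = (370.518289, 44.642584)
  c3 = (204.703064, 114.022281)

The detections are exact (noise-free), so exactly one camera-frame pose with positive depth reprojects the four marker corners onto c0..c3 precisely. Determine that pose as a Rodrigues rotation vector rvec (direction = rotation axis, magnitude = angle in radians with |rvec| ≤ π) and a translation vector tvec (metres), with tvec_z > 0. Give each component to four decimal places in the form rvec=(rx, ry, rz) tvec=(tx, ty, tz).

Intrinsics K: fx=690.0, fy=704.4, cx=330.3, cy=244.0
Marker side s = 0.243 m; corners in marker frame (Z=0):
  M0 = (-0.1215, +0.1215, 0)
  M1 = (+0.1215, +0.1215, 0)
  M2 = (+0.1215, -0.1215, 0)
  M3 = (-0.1215, -0.1215, 0)
Detected image corners:
  c0 = (244.468325, 270.801655) px
  c1 = (433.604740, 196.560449) px
  c2 = (370.518289, 44.642584) px
  c3 = (204.703064, 114.022281) px
Planar DLT: solve 8×8 A·h = b for H (H[2,2]=1):
  H  [+693.70550 +51.32743 +310.57267]
  H  [-311.71844 +555.55167 +152.19712]
  H  [-0.10748 -0.50962 +1.00000]
B = K⁻¹H; ‖b₁‖=1.136966, ‖b₂‖=1.136966; λ = 2/(‖b₁‖+‖b₂‖) = 0.879534, sign → tz>0 ⇒ λ=+0.879534
r₁ = λ·B[:,0] = (+0.92951,-0.35647,-0.09453); r₂ = λ·B[:,1] = (+0.27999,+0.84894,-0.44823)
r₃ = r₁×r₂ = (+0.24003,+0.39016,+0.88891); SVD([r₁ r₂ r₃]) → R = UVᵀ:
  R  [+0.92951 +0.27999 +0.24003]
  R  [-0.35647 +0.84894 +0.39016]
  R  [-0.09453 -0.44823 +0.88891]
t = (-0.02515, -0.11463, +0.87953) m
tr R = 2.667359; θ = arccos((tr R − 1)/2) = 0.585059 rad = 33.521°
axis k = ((R−Rᵀ)₃₂, (R−Rᵀ)₁₃, (R−Rᵀ)₂₁) / (2 sinθ) = (-0.759066, +0.302914, -0.576248)
rvec = θ·k = (-0.444099, +0.177223, -0.337139)

rvec=(-0.4441, 0.1772, -0.3371) tvec=(-0.0251, -0.1146, 0.8795)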